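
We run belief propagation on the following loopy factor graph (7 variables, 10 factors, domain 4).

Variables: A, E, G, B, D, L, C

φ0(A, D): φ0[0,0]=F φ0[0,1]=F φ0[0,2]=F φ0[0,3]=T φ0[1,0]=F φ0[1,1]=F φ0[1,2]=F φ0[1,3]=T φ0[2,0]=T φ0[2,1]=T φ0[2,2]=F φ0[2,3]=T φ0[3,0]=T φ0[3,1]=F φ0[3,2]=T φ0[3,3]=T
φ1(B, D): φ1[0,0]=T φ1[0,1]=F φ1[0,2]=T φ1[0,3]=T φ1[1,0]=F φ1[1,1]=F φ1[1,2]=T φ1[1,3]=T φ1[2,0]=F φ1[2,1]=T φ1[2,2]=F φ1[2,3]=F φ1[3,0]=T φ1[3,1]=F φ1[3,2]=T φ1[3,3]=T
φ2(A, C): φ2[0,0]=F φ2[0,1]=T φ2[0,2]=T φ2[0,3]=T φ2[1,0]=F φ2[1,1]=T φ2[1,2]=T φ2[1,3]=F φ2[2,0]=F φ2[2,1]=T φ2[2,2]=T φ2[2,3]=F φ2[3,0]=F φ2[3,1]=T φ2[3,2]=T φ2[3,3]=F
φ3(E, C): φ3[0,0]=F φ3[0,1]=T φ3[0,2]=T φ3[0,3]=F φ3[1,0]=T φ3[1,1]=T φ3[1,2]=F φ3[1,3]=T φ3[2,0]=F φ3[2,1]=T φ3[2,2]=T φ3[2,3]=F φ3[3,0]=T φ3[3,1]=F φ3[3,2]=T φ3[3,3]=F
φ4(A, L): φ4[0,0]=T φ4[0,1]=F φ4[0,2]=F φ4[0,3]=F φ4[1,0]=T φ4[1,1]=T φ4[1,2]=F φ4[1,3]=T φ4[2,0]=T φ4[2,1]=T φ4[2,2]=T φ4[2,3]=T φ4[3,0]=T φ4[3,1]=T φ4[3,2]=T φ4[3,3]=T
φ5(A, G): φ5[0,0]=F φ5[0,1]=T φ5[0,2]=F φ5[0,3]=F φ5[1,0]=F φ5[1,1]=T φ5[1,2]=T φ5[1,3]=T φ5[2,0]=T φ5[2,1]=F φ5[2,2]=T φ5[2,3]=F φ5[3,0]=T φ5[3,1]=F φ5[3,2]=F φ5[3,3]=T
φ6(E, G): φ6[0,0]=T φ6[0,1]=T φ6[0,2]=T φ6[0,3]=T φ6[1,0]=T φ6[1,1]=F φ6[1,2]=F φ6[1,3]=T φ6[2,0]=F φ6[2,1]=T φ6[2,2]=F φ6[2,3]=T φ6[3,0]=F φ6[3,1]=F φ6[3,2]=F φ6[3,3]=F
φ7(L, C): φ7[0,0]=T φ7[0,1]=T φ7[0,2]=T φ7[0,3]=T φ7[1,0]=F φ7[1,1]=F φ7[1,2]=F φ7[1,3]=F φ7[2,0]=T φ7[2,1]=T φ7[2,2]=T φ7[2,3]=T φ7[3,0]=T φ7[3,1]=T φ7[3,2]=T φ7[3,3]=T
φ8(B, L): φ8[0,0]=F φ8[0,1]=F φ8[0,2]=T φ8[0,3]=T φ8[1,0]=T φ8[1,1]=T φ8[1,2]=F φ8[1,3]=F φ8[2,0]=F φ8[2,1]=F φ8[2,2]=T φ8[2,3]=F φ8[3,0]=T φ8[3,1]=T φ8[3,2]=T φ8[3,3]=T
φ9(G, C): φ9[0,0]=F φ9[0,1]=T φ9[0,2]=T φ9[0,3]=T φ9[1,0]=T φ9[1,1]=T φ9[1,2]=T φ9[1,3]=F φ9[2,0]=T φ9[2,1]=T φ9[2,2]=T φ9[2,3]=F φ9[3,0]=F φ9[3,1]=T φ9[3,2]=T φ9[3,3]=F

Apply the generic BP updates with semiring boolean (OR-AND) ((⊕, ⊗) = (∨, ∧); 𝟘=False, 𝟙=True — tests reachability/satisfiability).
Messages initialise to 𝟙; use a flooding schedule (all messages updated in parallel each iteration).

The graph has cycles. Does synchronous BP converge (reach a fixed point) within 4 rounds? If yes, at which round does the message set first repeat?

CONVERGED at round 3

init: all messages = 𝟙 over 4 values
r1 m[φ0→A] = [T, T, T, T]
r1 m[φ0→D] = [T, T, T, T]
r1 m[φ1→B] = [T, T, T, T]
r1 m[φ1→D] = [T, T, T, T]
r1 m[φ2→A] = [T, T, T, T]
r1 m[φ2→C] = [F, T, T, T]
r1 m[φ3→E] = [T, T, T, T]
r1 m[φ3→C] = [T, T, T, T]
r1 m[φ4→A] = [T, T, T, T]
r1 m[φ4→L] = [T, T, T, T]
r1 m[φ5→A] = [T, T, T, T]
r1 m[φ5→G] = [T, T, T, T]
r1 m[φ6→E] = [T, T, T, F]
r1 m[φ6→G] = [T, T, T, T]
r1 m[φ7→L] = [T, F, T, T]
r1 m[φ7→C] = [T, T, T, T]
r1 m[φ8→B] = [T, T, T, T]
r1 m[φ8→L] = [T, T, T, T]
r1 m[φ9→G] = [T, T, T, T]
r1 m[φ9→C] = [T, T, T, T]
r1 m[A→φ0] = [T, T, T, T]
r1 m[A→φ2] = [T, T, T, T]
r1 m[A→φ4] = [T, T, T, T]
r1 m[A→φ5] = [T, T, T, T]
r1 m[E→φ3] = [T, T, T, T]
r1 m[E→φ6] = [T, T, T, T]
r1 m[G→φ5] = [T, T, T, T]
r1 m[G→φ6] = [T, T, T, T]
r1 m[G→φ9] = [T, T, T, T]
r1 m[B→φ1] = [T, T, T, T]
r1 m[B→φ8] = [T, T, T, T]
r1 m[D→φ0] = [T, T, T, T]
r1 m[D→φ1] = [T, T, T, T]
r1 m[L→φ4] = [T, T, T, T]
r1 m[L→φ7] = [T, T, T, T]
r1 m[L→φ8] = [T, T, T, T]
r1 m[C→φ2] = [T, T, T, T]
r1 m[C→φ3] = [T, T, T, T]
r1 m[C→φ7] = [T, T, T, T]
r1 m[C→φ9] = [T, T, T, T]
r2 m[φ0→A] = [T, T, T, T]
r2 m[φ0→D] = [T, T, T, T]
r2 m[φ1→B] = [T, T, T, T]
r2 m[φ1→D] = [T, T, T, T]
r2 m[φ2→A] = [T, T, T, T]
r2 m[φ2→C] = [F, T, T, T]
r2 m[φ3→E] = [T, T, T, T]
r2 m[φ3→C] = [T, T, T, T]
r2 m[φ4→A] = [T, T, T, T]
r2 m[φ4→L] = [T, T, T, T]
r2 m[φ5→A] = [T, T, T, T]
r2 m[φ5→G] = [T, T, T, T]
r2 m[φ6→E] = [T, T, T, F]
r2 m[φ6→G] = [T, T, T, T]
r2 m[φ7→L] = [T, F, T, T]
r2 m[φ7→C] = [T, T, T, T]
r2 m[φ8→B] = [T, T, T, T]
r2 m[φ8→L] = [T, T, T, T]
r2 m[φ9→G] = [T, T, T, T]
r2 m[φ9→C] = [T, T, T, T]
r2 m[A→φ0] = [T, T, T, T]
r2 m[A→φ2] = [T, T, T, T]
r2 m[A→φ4] = [T, T, T, T]
r2 m[A→φ5] = [T, T, T, T]
r2 m[E→φ3] = [T, T, T, F]
r2 m[E→φ6] = [T, T, T, T]
r2 m[G→φ5] = [T, T, T, T]
r2 m[G→φ6] = [T, T, T, T]
r2 m[G→φ9] = [T, T, T, T]
r2 m[B→φ1] = [T, T, T, T]
r2 m[B→φ8] = [T, T, T, T]
r2 m[D→φ0] = [T, T, T, T]
r2 m[D→φ1] = [T, T, T, T]
r2 m[L→φ4] = [T, F, T, T]
r2 m[L→φ7] = [T, T, T, T]
r2 m[L→φ8] = [T, F, T, T]
r2 m[C→φ2] = [T, T, T, T]
r2 m[C→φ3] = [F, T, T, T]
r2 m[C→φ7] = [F, T, T, T]
r2 m[C→φ9] = [F, T, T, T]
r3 m[φ0→A] = [T, T, T, T]
r3 m[φ0→D] = [T, T, T, T]
r3 m[φ1→B] = [T, T, T, T]
r3 m[φ1→D] = [T, T, T, T]
r3 m[φ2→A] = [T, T, T, T]
r3 m[φ2→C] = [F, T, T, T]
r3 m[φ3→E] = [T, T, T, T]
r3 m[φ3→C] = [T, T, T, T]
r3 m[φ4→A] = [T, T, T, T]
r3 m[φ4→L] = [T, T, T, T]
r3 m[φ5→A] = [T, T, T, T]
r3 m[φ5→G] = [T, T, T, T]
r3 m[φ6→E] = [T, T, T, F]
r3 m[φ6→G] = [T, T, T, T]
r3 m[φ7→L] = [T, F, T, T]
r3 m[φ7→C] = [T, T, T, T]
r3 m[φ8→B] = [T, T, T, T]
r3 m[φ8→L] = [T, T, T, T]
r3 m[φ9→G] = [T, T, T, T]
r3 m[φ9→C] = [T, T, T, T]
r3 m[A→φ0] = [T, T, T, T]
r3 m[A→φ2] = [T, T, T, T]
r3 m[A→φ4] = [T, T, T, T]
r3 m[A→φ5] = [T, T, T, T]
r3 m[E→φ3] = [T, T, T, F]
r3 m[E→φ6] = [T, T, T, T]
r3 m[G→φ5] = [T, T, T, T]
r3 m[G→φ6] = [T, T, T, T]
r3 m[G→φ9] = [T, T, T, T]
r3 m[B→φ1] = [T, T, T, T]
r3 m[B→φ8] = [T, T, T, T]
r3 m[D→φ0] = [T, T, T, T]
r3 m[D→φ1] = [T, T, T, T]
r3 m[L→φ4] = [T, F, T, T]
r3 m[L→φ7] = [T, T, T, T]
r3 m[L→φ8] = [T, F, T, T]
r3 m[C→φ2] = [T, T, T, T]
r3 m[C→φ3] = [F, T, T, T]
r3 m[C→φ7] = [F, T, T, T]
r3 m[C→φ9] = [F, T, T, T]
fixed point reached at round 3
messages reach a fixed point at round 3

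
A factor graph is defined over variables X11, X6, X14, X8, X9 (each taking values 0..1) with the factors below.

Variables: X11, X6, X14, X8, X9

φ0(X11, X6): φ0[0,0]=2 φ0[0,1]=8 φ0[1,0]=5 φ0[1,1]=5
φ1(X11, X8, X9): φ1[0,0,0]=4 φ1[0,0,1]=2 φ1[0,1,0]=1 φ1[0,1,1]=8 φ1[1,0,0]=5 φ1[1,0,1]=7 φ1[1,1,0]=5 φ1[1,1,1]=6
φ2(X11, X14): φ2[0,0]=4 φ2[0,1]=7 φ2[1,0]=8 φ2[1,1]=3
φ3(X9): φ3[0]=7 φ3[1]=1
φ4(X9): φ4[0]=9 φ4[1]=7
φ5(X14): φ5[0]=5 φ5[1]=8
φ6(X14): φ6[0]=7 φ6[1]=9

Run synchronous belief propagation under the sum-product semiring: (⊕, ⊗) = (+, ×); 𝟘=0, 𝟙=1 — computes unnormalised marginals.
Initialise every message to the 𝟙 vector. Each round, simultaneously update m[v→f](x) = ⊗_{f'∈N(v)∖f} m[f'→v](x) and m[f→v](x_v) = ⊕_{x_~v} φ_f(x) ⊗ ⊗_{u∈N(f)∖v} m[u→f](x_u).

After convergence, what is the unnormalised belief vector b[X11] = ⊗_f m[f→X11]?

b[X11] = [2479400, 3576160]

init: all messages = 𝟙 over 2 values
r1 m[φ0→X11] = [10, 10]
r1 m[φ0→X6] = [7, 13]
r1 m[φ1→X11] = [15, 23]
r1 m[φ1→X8] = [18, 20]
r1 m[φ1→X9] = [15, 23]
r1 m[φ2→X11] = [11, 11]
r1 m[φ2→X14] = [12, 10]
r1 m[φ3→X9] = [7, 1]
r1 m[φ4→X9] = [9, 7]
r1 m[φ5→X14] = [5, 8]
r1 m[φ6→X14] = [7, 9]
r1 m[X11→φ0] = [1, 1]
r1 m[X11→φ1] = [1, 1]
r1 m[X11→φ2] = [1, 1]
r1 m[X6→φ0] = [1, 1]
r1 m[X14→φ2] = [1, 1]
r1 m[X14→φ5] = [1, 1]
r1 m[X14→φ6] = [1, 1]
r1 m[X8→φ1] = [1, 1]
r1 m[X9→φ1] = [1, 1]
r1 m[X9→φ3] = [1, 1]
r1 m[X9→φ4] = [1, 1]
r2 m[φ0→X11] = [10, 10]
r2 m[φ0→X6] = [7, 13]
r2 m[φ1→X11] = [15, 23]
r2 m[φ1→X8] = [18, 20]
r2 m[φ1→X9] = [15, 23]
r2 m[φ2→X11] = [11, 11]
r2 m[φ2→X14] = [12, 10]
r2 m[φ3→X9] = [7, 1]
r2 m[φ4→X9] = [9, 7]
r2 m[φ5→X14] = [5, 8]
r2 m[φ6→X14] = [7, 9]
r2 m[X11→φ0] = [165, 253]
r2 m[X11→φ1] = [110, 110]
r2 m[X11→φ2] = [150, 230]
r2 m[X6→φ0] = [1, 1]
r2 m[X14→φ2] = [35, 72]
r2 m[X14→φ5] = [84, 90]
r2 m[X14→φ6] = [60, 80]
r2 m[X8→φ1] = [1, 1]
r2 m[X9→φ1] = [63, 7]
r2 m[X9→φ3] = [135, 161]
r2 m[X9→φ4] = [105, 23]
r3 m[φ0→X11] = [10, 10]
r3 m[φ0→X6] = [1595, 2585]
r3 m[φ1→X11] = [385, 721]
r3 m[φ1→X8] = [69300, 52360]
r3 m[φ1→X9] = [1650, 2530]
r3 m[φ2→X11] = [644, 496]
r3 m[φ2→X14] = [2440, 1740]
r3 m[φ3→X9] = [7, 1]
r3 m[φ4→X9] = [9, 7]
r3 m[φ5→X14] = [5, 8]
r3 m[φ6→X14] = [7, 9]
r3 m[X11→φ0] = [165, 253]
r3 m[X11→φ1] = [110, 110]
r3 m[X11→φ2] = [150, 230]
r3 m[X6→φ0] = [1, 1]
r3 m[X14→φ2] = [35, 72]
r3 m[X14→φ5] = [84, 90]
r3 m[X14→φ6] = [60, 80]
r3 m[X8→φ1] = [1, 1]
r3 m[X9→φ1] = [63, 7]
r3 m[X9→φ3] = [135, 161]
r3 m[X9→φ4] = [105, 23]
r4 m[φ0→X11] = [10, 10]
r4 m[φ0→X6] = [1595, 2585]
r4 m[φ1→X11] = [385, 721]
r4 m[φ1→X8] = [69300, 52360]
r4 m[φ1→X9] = [1650, 2530]
r4 m[φ2→X11] = [644, 496]
r4 m[φ2→X14] = [2440, 1740]
r4 m[φ3→X9] = [7, 1]
r4 m[φ4→X9] = [9, 7]
r4 m[φ5→X14] = [5, 8]
r4 m[φ6→X14] = [7, 9]
r4 m[X11→φ0] = [247940, 357616]
r4 m[X11→φ1] = [6440, 4960]
r4 m[X11→φ2] = [3850, 7210]
r4 m[X6→φ0] = [1, 1]
r4 m[X14→φ2] = [35, 72]
r4 m[X14→φ5] = [17080, 15660]
r4 m[X14→φ6] = [12200, 13920]
r4 m[X8→φ1] = [1, 1]
r4 m[X9→φ1] = [63, 7]
r4 m[X9→φ3] = [14850, 17710]
r4 m[X9→φ4] = [11550, 2530]
r5 m[φ0→X11] = [10, 10]
r5 m[φ0→X6] = [2283960, 3771600]
r5 m[φ1→X11] = [385, 721]
r5 m[φ1→X8] = [3518480, 2537080]
r5 m[φ1→X9] = [81800, 128880]
r5 m[φ2→X11] = [644, 496]
r5 m[φ2→X14] = [73080, 48580]
r5 m[φ3→X9] = [7, 1]
r5 m[φ4→X9] = [9, 7]
r5 m[φ5→X14] = [5, 8]
r5 m[φ6→X14] = [7, 9]
r5 m[X11→φ0] = [247940, 357616]
r5 m[X11→φ1] = [6440, 4960]
r5 m[X11→φ2] = [3850, 7210]
r5 m[X6→φ0] = [1, 1]
r5 m[X14→φ2] = [35, 72]
r5 m[X14→φ5] = [17080, 15660]
r5 m[X14→φ6] = [12200, 13920]
r5 m[X8→φ1] = [1, 1]
r5 m[X9→φ1] = [63, 7]
r5 m[X9→φ3] = [14850, 17710]
r5 m[X9→φ4] = [11550, 2530]
r6 m[φ0→X11] = [10, 10]
r6 m[φ0→X6] = [2283960, 3771600]
r6 m[φ1→X11] = [385, 721]
r6 m[φ1→X8] = [3518480, 2537080]
r6 m[φ1→X9] = [81800, 128880]
r6 m[φ2→X11] = [644, 496]
r6 m[φ2→X14] = [73080, 48580]
r6 m[φ3→X9] = [7, 1]
r6 m[φ4→X9] = [9, 7]
r6 m[φ5→X14] = [5, 8]
r6 m[φ6→X14] = [7, 9]
r6 m[X11→φ0] = [247940, 357616]
r6 m[X11→φ1] = [6440, 4960]
r6 m[X11→φ2] = [3850, 7210]
r6 m[X6→φ0] = [1, 1]
r6 m[X14→φ2] = [35, 72]
r6 m[X14→φ5] = [511560, 437220]
r6 m[X14→φ6] = [365400, 388640]
r6 m[X8→φ1] = [1, 1]
r6 m[X9→φ1] = [63, 7]
r6 m[X9→φ3] = [736200, 902160]
r6 m[X9→φ4] = [572600, 128880]
r7 m[φ0→X11] = [10, 10]
r7 m[φ0→X6] = [2283960, 3771600]
r7 m[φ1→X11] = [385, 721]
r7 m[φ1→X8] = [3518480, 2537080]
r7 m[φ1→X9] = [81800, 128880]
r7 m[φ2→X11] = [644, 496]
r7 m[φ2→X14] = [73080, 48580]
r7 m[φ3→X9] = [7, 1]
r7 m[φ4→X9] = [9, 7]
r7 m[φ5→X14] = [5, 8]
r7 m[φ6→X14] = [7, 9]
r7 m[X11→φ0] = [247940, 357616]
r7 m[X11→φ1] = [6440, 4960]
r7 m[X11→φ2] = [3850, 7210]
r7 m[X6→φ0] = [1, 1]
r7 m[X14→φ2] = [35, 72]
r7 m[X14→φ5] = [511560, 437220]
r7 m[X14→φ6] = [365400, 388640]
r7 m[X8→φ1] = [1, 1]
r7 m[X9→φ1] = [63, 7]
r7 m[X9→φ3] = [736200, 902160]
r7 m[X9→φ4] = [572600, 128880]
fixed point reached at round 7
b[X11] = ⊗ incoming = [2479400, 3576160]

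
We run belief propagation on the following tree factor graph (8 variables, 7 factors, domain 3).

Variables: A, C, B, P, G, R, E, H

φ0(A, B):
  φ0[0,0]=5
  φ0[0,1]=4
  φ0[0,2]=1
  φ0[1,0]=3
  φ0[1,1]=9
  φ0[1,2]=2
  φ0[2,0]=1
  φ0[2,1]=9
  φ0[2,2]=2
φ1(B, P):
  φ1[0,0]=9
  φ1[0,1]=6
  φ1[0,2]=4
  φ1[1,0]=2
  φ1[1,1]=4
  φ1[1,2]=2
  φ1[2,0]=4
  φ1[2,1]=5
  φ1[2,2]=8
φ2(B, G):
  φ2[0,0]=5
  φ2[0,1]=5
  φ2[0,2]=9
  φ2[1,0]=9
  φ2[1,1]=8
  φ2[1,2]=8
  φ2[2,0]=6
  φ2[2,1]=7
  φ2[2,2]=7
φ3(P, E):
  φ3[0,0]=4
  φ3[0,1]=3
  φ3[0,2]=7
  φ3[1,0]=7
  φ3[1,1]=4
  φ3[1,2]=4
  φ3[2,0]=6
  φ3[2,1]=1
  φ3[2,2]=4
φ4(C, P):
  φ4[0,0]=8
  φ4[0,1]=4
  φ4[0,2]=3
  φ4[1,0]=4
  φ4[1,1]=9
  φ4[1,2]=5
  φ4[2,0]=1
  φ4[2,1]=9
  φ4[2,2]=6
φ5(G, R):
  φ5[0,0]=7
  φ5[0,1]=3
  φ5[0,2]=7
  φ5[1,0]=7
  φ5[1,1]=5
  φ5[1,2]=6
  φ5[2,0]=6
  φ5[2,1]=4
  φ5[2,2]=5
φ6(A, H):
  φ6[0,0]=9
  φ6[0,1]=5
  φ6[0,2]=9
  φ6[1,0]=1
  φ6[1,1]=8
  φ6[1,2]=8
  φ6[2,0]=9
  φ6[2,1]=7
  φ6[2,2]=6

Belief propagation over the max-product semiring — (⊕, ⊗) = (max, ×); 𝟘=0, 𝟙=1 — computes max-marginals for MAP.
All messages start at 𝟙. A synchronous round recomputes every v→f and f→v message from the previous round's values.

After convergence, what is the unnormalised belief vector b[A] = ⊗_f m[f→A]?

b[A] = [1224720, 1143072, 1285956]

init: all messages = 𝟙 over 3 values
r1 m[φ0→A] = [5, 9, 9]
r1 m[φ0→B] = [5, 9, 2]
r1 m[φ1→B] = [9, 4, 8]
r1 m[φ1→P] = [9, 6, 8]
r1 m[φ2→B] = [9, 9, 7]
r1 m[φ2→G] = [9, 8, 9]
r1 m[φ3→P] = [7, 7, 6]
r1 m[φ3→E] = [7, 4, 7]
r1 m[φ4→C] = [8, 9, 9]
r1 m[φ4→P] = [8, 9, 6]
r1 m[φ5→G] = [7, 7, 6]
r1 m[φ5→R] = [7, 5, 7]
r1 m[φ6→A] = [9, 8, 9]
r1 m[φ6→H] = [9, 8, 9]
r1 m[A→φ0] = [1, 1, 1]
r1 m[A→φ6] = [1, 1, 1]
r1 m[C→φ4] = [1, 1, 1]
r1 m[B→φ0] = [1, 1, 1]
r1 m[B→φ1] = [1, 1, 1]
r1 m[B→φ2] = [1, 1, 1]
r1 m[P→φ1] = [1, 1, 1]
r1 m[P→φ3] = [1, 1, 1]
r1 m[P→φ4] = [1, 1, 1]
r1 m[G→φ2] = [1, 1, 1]
r1 m[G→φ5] = [1, 1, 1]
r1 m[R→φ5] = [1, 1, 1]
r1 m[E→φ3] = [1, 1, 1]
r1 m[H→φ6] = [1, 1, 1]
r2 m[φ0→A] = [5, 9, 9]
r2 m[φ0→B] = [5, 9, 2]
r2 m[φ1→B] = [9, 4, 8]
r2 m[φ1→P] = [9, 6, 8]
r2 m[φ2→B] = [9, 9, 7]
r2 m[φ2→G] = [9, 8, 9]
r2 m[φ3→P] = [7, 7, 6]
r2 m[φ3→E] = [7, 4, 7]
r2 m[φ4→C] = [8, 9, 9]
r2 m[φ4→P] = [8, 9, 6]
r2 m[φ5→G] = [7, 7, 6]
r2 m[φ5→R] = [7, 5, 7]
r2 m[φ6→A] = [9, 8, 9]
r2 m[φ6→H] = [9, 8, 9]
r2 m[A→φ0] = [9, 8, 9]
r2 m[A→φ6] = [5, 9, 9]
r2 m[C→φ4] = [1, 1, 1]
r2 m[B→φ0] = [81, 36, 56]
r2 m[B→φ1] = [45, 81, 14]
r2 m[B→φ2] = [45, 36, 16]
r2 m[P→φ1] = [56, 63, 36]
r2 m[P→φ3] = [72, 54, 48]
r2 m[P→φ4] = [63, 42, 48]
r2 m[G→φ2] = [7, 7, 6]
r2 m[G→φ5] = [9, 8, 9]
r2 m[R→φ5] = [1, 1, 1]
r2 m[E→φ3] = [1, 1, 1]
r2 m[H→φ6] = [1, 1, 1]
r3 m[φ0→A] = [405, 324, 324]
r3 m[φ0→B] = [45, 81, 18]
r3 m[φ1→B] = [504, 252, 315]
r3 m[φ1→P] = [405, 324, 180]
r3 m[φ2→B] = [54, 63, 49]
r3 m[φ2→G] = [324, 288, 405]
r3 m[φ3→P] = [7, 7, 6]
r3 m[φ3→E] = [378, 216, 504]
r3 m[φ4→C] = [504, 378, 378]
r3 m[φ4→P] = [8, 9, 6]
r3 m[φ5→G] = [7, 7, 6]
r3 m[φ5→R] = [63, 40, 63]
r3 m[φ6→A] = [9, 8, 9]
r3 m[φ6→H] = [81, 72, 72]
r3 m[A→φ0] = [9, 8, 9]
r3 m[A→φ6] = [5, 9, 9]
r3 m[C→φ4] = [1, 1, 1]
r3 m[B→φ0] = [81, 36, 56]
r3 m[B→φ1] = [45, 81, 14]
r3 m[B→φ2] = [45, 36, 16]
r3 m[P→φ1] = [56, 63, 36]
r3 m[P→φ3] = [72, 54, 48]
r3 m[P→φ4] = [63, 42, 48]
r3 m[G→φ2] = [7, 7, 6]
r3 m[G→φ5] = [9, 8, 9]
r3 m[R→φ5] = [1, 1, 1]
r3 m[E→φ3] = [1, 1, 1]
r3 m[H→φ6] = [1, 1, 1]
r4 m[φ0→A] = [405, 324, 324]
r4 m[φ0→B] = [45, 81, 18]
r4 m[φ1→B] = [504, 252, 315]
r4 m[φ1→P] = [405, 324, 180]
r4 m[φ2→B] = [54, 63, 49]
r4 m[φ2→G] = [324, 288, 405]
r4 m[φ3→P] = [7, 7, 6]
r4 m[φ3→E] = [378, 216, 504]
r4 m[φ4→C] = [504, 378, 378]
r4 m[φ4→P] = [8, 9, 6]
r4 m[φ5→G] = [7, 7, 6]
r4 m[φ5→R] = [63, 40, 63]
r4 m[φ6→A] = [9, 8, 9]
r4 m[φ6→H] = [81, 72, 72]
r4 m[A→φ0] = [9, 8, 9]
r4 m[A→φ6] = [405, 324, 324]
r4 m[C→φ4] = [1, 1, 1]
r4 m[B→φ0] = [27216, 15876, 15435]
r4 m[B→φ1] = [2430, 5103, 882]
r4 m[B→φ2] = [22680, 20412, 5670]
r4 m[P→φ1] = [56, 63, 36]
r4 m[P→φ3] = [3240, 2916, 1080]
r4 m[P→φ4] = [2835, 2268, 1080]
r4 m[G→φ2] = [7, 7, 6]
r4 m[G→φ5] = [324, 288, 405]
r4 m[R→φ5] = [1, 1, 1]
r4 m[E→φ3] = [1, 1, 1]
r4 m[H→φ6] = [1, 1, 1]
r5 m[φ0→A] = [136080, 142884, 142884]
r5 m[φ0→B] = [45, 81, 18]
r5 m[φ1→B] = [504, 252, 315]
r5 m[φ1→P] = [21870, 20412, 10206]
r5 m[φ2→B] = [54, 63, 49]
r5 m[φ2→G] = [183708, 163296, 204120]
r5 m[φ3→P] = [7, 7, 6]
r5 m[φ3→E] = [20412, 11664, 22680]
r5 m[φ4→C] = [22680, 20412, 20412]
r5 m[φ4→P] = [8, 9, 6]
r5 m[φ5→G] = [7, 7, 6]
r5 m[φ5→R] = [2430, 1620, 2268]
r5 m[φ6→A] = [9, 8, 9]
r5 m[φ6→H] = [3645, 2592, 3645]
r5 m[A→φ0] = [9, 8, 9]
r5 m[A→φ6] = [405, 324, 324]
r5 m[C→φ4] = [1, 1, 1]
r5 m[B→φ0] = [27216, 15876, 15435]
r5 m[B→φ1] = [2430, 5103, 882]
r5 m[B→φ2] = [22680, 20412, 5670]
r5 m[P→φ1] = [56, 63, 36]
r5 m[P→φ3] = [3240, 2916, 1080]
r5 m[P→φ4] = [2835, 2268, 1080]
r5 m[G→φ2] = [7, 7, 6]
r5 m[G→φ5] = [324, 288, 405]
r5 m[R→φ5] = [1, 1, 1]
r5 m[E→φ3] = [1, 1, 1]
r5 m[H→φ6] = [1, 1, 1]
r6 m[φ0→A] = [136080, 142884, 142884]
r6 m[φ0→B] = [45, 81, 18]
r6 m[φ1→B] = [504, 252, 315]
r6 m[φ1→P] = [21870, 20412, 10206]
r6 m[φ2→B] = [54, 63, 49]
r6 m[φ2→G] = [183708, 163296, 204120]
r6 m[φ3→P] = [7, 7, 6]
r6 m[φ3→E] = [20412, 11664, 22680]
r6 m[φ4→C] = [22680, 20412, 20412]
r6 m[φ4→P] = [8, 9, 6]
r6 m[φ5→G] = [7, 7, 6]
r6 m[φ5→R] = [2430, 1620, 2268]
r6 m[φ6→A] = [9, 8, 9]
r6 m[φ6→H] = [3645, 2592, 3645]
r6 m[A→φ0] = [9, 8, 9]
r6 m[A→φ6] = [136080, 142884, 142884]
r6 m[C→φ4] = [1, 1, 1]
r6 m[B→φ0] = [27216, 15876, 15435]
r6 m[B→φ1] = [2430, 5103, 882]
r6 m[B→φ2] = [22680, 20412, 5670]
r6 m[P→φ1] = [56, 63, 36]
r6 m[P→φ3] = [174960, 183708, 61236]
r6 m[P→φ4] = [153090, 142884, 61236]
r6 m[G→φ2] = [7, 7, 6]
r6 m[G→φ5] = [183708, 163296, 204120]
r6 m[R→φ5] = [1, 1, 1]
r6 m[E→φ3] = [1, 1, 1]
r6 m[H→φ6] = [1, 1, 1]
r7 m[φ0→A] = [136080, 142884, 142884]
r7 m[φ0→B] = [45, 81, 18]
r7 m[φ1→B] = [504, 252, 315]
r7 m[φ1→P] = [21870, 20412, 10206]
r7 m[φ2→B] = [54, 63, 49]
r7 m[φ2→G] = [183708, 163296, 204120]
r7 m[φ3→P] = [7, 7, 6]
r7 m[φ3→E] = [1285956, 734832, 1224720]
r7 m[φ4→C] = [1224720, 1285956, 1285956]
r7 m[φ4→P] = [8, 9, 6]
r7 m[φ5→G] = [7, 7, 6]
r7 m[φ5→R] = [1285956, 816480, 1285956]
r7 m[φ6→A] = [9, 8, 9]
r7 m[φ6→H] = [1285956, 1143072, 1224720]
r7 m[A→φ0] = [9, 8, 9]
r7 m[A→φ6] = [136080, 142884, 142884]
r7 m[C→φ4] = [1, 1, 1]
r7 m[B→φ0] = [27216, 15876, 15435]
r7 m[B→φ1] = [2430, 5103, 882]
r7 m[B→φ2] = [22680, 20412, 5670]
r7 m[P→φ1] = [56, 63, 36]
r7 m[P→φ3] = [174960, 183708, 61236]
r7 m[P→φ4] = [153090, 142884, 61236]
r7 m[G→φ2] = [7, 7, 6]
r7 m[G→φ5] = [183708, 163296, 204120]
r7 m[R→φ5] = [1, 1, 1]
r7 m[E→φ3] = [1, 1, 1]
r7 m[H→φ6] = [1, 1, 1]
r8 m[φ0→A] = [136080, 142884, 142884]
r8 m[φ0→B] = [45, 81, 18]
r8 m[φ1→B] = [504, 252, 315]
r8 m[φ1→P] = [21870, 20412, 10206]
r8 m[φ2→B] = [54, 63, 49]
r8 m[φ2→G] = [183708, 163296, 204120]
r8 m[φ3→P] = [7, 7, 6]
r8 m[φ3→E] = [1285956, 734832, 1224720]
r8 m[φ4→C] = [1224720, 1285956, 1285956]
r8 m[φ4→P] = [8, 9, 6]
r8 m[φ5→G] = [7, 7, 6]
r8 m[φ5→R] = [1285956, 816480, 1285956]
r8 m[φ6→A] = [9, 8, 9]
r8 m[φ6→H] = [1285956, 1143072, 1224720]
r8 m[A→φ0] = [9, 8, 9]
r8 m[A→φ6] = [136080, 142884, 142884]
r8 m[C→φ4] = [1, 1, 1]
r8 m[B→φ0] = [27216, 15876, 15435]
r8 m[B→φ1] = [2430, 5103, 882]
r8 m[B→φ2] = [22680, 20412, 5670]
r8 m[P→φ1] = [56, 63, 36]
r8 m[P→φ3] = [174960, 183708, 61236]
r8 m[P→φ4] = [153090, 142884, 61236]
r8 m[G→φ2] = [7, 7, 6]
r8 m[G→φ5] = [183708, 163296, 204120]
r8 m[R→φ5] = [1, 1, 1]
r8 m[E→φ3] = [1, 1, 1]
r8 m[H→φ6] = [1, 1, 1]
fixed point reached at round 8
b[A] = ⊗ incoming = [1224720, 1143072, 1285956]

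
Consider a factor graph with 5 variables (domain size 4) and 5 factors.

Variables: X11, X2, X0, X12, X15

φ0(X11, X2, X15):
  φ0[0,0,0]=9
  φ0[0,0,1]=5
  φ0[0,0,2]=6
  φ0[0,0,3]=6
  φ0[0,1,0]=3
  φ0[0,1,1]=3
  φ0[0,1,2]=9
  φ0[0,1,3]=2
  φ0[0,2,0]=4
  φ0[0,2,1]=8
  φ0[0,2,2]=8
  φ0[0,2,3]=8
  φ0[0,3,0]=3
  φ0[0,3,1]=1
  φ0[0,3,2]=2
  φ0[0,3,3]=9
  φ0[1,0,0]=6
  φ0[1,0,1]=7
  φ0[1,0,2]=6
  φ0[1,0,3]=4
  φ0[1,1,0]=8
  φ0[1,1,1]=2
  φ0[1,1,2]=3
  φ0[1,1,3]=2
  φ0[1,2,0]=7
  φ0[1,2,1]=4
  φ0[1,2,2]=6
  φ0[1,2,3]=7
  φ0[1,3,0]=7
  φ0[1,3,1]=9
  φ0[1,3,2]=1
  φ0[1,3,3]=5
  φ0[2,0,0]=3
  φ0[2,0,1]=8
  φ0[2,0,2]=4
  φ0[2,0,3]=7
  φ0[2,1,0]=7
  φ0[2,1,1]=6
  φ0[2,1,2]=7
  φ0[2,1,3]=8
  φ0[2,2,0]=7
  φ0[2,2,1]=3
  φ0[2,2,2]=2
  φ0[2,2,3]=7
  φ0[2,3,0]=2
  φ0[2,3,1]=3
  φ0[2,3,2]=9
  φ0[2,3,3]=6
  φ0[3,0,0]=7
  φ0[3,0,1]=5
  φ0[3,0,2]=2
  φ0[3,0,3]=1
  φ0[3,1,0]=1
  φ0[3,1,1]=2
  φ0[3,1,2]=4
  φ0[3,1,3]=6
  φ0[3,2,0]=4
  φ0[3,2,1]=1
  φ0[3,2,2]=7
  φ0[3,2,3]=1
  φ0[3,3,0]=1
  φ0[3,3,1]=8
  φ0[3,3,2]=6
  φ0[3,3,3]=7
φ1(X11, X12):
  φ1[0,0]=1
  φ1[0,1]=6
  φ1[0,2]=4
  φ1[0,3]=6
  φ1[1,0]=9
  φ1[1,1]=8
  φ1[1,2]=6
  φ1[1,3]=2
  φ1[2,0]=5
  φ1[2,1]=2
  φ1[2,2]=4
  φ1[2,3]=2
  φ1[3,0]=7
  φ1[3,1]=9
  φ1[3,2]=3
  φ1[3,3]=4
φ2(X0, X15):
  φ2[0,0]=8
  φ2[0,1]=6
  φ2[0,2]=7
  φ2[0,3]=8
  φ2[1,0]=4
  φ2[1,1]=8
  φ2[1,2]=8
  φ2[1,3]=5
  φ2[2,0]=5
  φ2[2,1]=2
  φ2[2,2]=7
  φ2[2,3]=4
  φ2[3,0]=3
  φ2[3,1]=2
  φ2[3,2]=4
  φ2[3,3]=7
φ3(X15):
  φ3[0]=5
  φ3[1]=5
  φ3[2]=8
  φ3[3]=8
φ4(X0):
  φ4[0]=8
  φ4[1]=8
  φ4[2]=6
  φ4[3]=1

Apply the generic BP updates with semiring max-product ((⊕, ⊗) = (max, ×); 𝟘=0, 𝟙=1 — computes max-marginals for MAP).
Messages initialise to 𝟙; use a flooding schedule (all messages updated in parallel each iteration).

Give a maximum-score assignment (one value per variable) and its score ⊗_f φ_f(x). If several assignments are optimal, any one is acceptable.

assignment: (X11=1, X2=2, X0=0, X12=0, X15=3); score = 32256

init: all messages = 𝟙 over 4 values
r1 m[φ0→X11] = [9, 9, 9, 8]
r1 m[φ0→X2] = [9, 9, 8, 9]
r1 m[φ0→X15] = [9, 9, 9, 9]
r1 m[φ1→X11] = [6, 9, 5, 9]
r1 m[φ1→X12] = [9, 9, 6, 6]
r1 m[φ2→X0] = [8, 8, 7, 7]
r1 m[φ2→X15] = [8, 8, 8, 8]
r1 m[φ3→X15] = [5, 5, 8, 8]
r1 m[φ4→X0] = [8, 8, 6, 1]
r1 m[X11→φ0] = [1, 1, 1, 1]
r1 m[X11→φ1] = [1, 1, 1, 1]
r1 m[X2→φ0] = [1, 1, 1, 1]
r1 m[X0→φ2] = [1, 1, 1, 1]
r1 m[X0→φ4] = [1, 1, 1, 1]
r1 m[X12→φ1] = [1, 1, 1, 1]
r1 m[X15→φ0] = [1, 1, 1, 1]
r1 m[X15→φ2] = [1, 1, 1, 1]
r1 m[X15→φ3] = [1, 1, 1, 1]
r2 m[φ0→X11] = [9, 9, 9, 8]
r2 m[φ0→X2] = [9, 9, 8, 9]
r2 m[φ0→X15] = [9, 9, 9, 9]
r2 m[φ1→X11] = [6, 9, 5, 9]
r2 m[φ1→X12] = [9, 9, 6, 6]
r2 m[φ2→X0] = [8, 8, 7, 7]
r2 m[φ2→X15] = [8, 8, 8, 8]
r2 m[φ3→X15] = [5, 5, 8, 8]
r2 m[φ4→X0] = [8, 8, 6, 1]
r2 m[X11→φ0] = [6, 9, 5, 9]
r2 m[X11→φ1] = [9, 9, 9, 8]
r2 m[X2→φ0] = [1, 1, 1, 1]
r2 m[X0→φ2] = [8, 8, 6, 1]
r2 m[X0→φ4] = [8, 8, 7, 7]
r2 m[X12→φ1] = [1, 1, 1, 1]
r2 m[X15→φ0] = [40, 40, 64, 64]
r2 m[X15→φ2] = [45, 45, 72, 72]
r2 m[X15→φ3] = [72, 72, 72, 72]
r3 m[φ0→X11] = [576, 448, 576, 448]
r3 m[φ0→X2] = [3456, 3456, 4032, 4032]
r3 m[φ0→X15] = [72, 81, 63, 63]
r3 m[φ1→X11] = [6, 9, 5, 9]
r3 m[φ1→X12] = [81, 72, 54, 54]
r3 m[φ2→X0] = [576, 576, 504, 504]
r3 m[φ2→X15] = [64, 64, 64, 64]
r3 m[φ3→X15] = [5, 5, 8, 8]
r3 m[φ4→X0] = [8, 8, 6, 1]
r3 m[X11→φ0] = [6, 9, 5, 9]
r3 m[X11→φ1] = [9, 9, 9, 8]
r3 m[X2→φ0] = [1, 1, 1, 1]
r3 m[X0→φ2] = [8, 8, 6, 1]
r3 m[X0→φ4] = [8, 8, 7, 7]
r3 m[X12→φ1] = [1, 1, 1, 1]
r3 m[X15→φ0] = [40, 40, 64, 64]
r3 m[X15→φ2] = [45, 45, 72, 72]
r3 m[X15→φ3] = [72, 72, 72, 72]
r4 m[φ0→X11] = [576, 448, 576, 448]
r4 m[φ0→X2] = [3456, 3456, 4032, 4032]
r4 m[φ0→X15] = [72, 81, 63, 63]
r4 m[φ1→X11] = [6, 9, 5, 9]
r4 m[φ1→X12] = [81, 72, 54, 54]
r4 m[φ2→X0] = [576, 576, 504, 504]
r4 m[φ2→X15] = [64, 64, 64, 64]
r4 m[φ3→X15] = [5, 5, 8, 8]
r4 m[φ4→X0] = [8, 8, 6, 1]
r4 m[X11→φ0] = [6, 9, 5, 9]
r4 m[X11→φ1] = [576, 448, 576, 448]
r4 m[X2→φ0] = [1, 1, 1, 1]
r4 m[X0→φ2] = [8, 8, 6, 1]
r4 m[X0→φ4] = [576, 576, 504, 504]
r4 m[X12→φ1] = [1, 1, 1, 1]
r4 m[X15→φ0] = [320, 320, 512, 512]
r4 m[X15→φ2] = [360, 405, 504, 504]
r4 m[X15→φ3] = [4608, 5184, 4032, 4032]
r5 m[φ0→X11] = [4608, 3584, 4608, 3584]
r5 m[φ0→X2] = [27648, 27648, 32256, 32256]
r5 m[φ0→X15] = [72, 81, 63, 63]
r5 m[φ1→X11] = [6, 9, 5, 9]
r5 m[φ1→X12] = [4032, 4032, 2688, 3456]
r5 m[φ2→X0] = [4032, 4032, 3528, 3528]
r5 m[φ2→X15] = [64, 64, 64, 64]
r5 m[φ3→X15] = [5, 5, 8, 8]
r5 m[φ4→X0] = [8, 8, 6, 1]
r5 m[X11→φ0] = [6, 9, 5, 9]
r5 m[X11→φ1] = [576, 448, 576, 448]
r5 m[X2→φ0] = [1, 1, 1, 1]
r5 m[X0→φ2] = [8, 8, 6, 1]
r5 m[X0→φ4] = [576, 576, 504, 504]
r5 m[X12→φ1] = [1, 1, 1, 1]
r5 m[X15→φ0] = [320, 320, 512, 512]
r5 m[X15→φ2] = [360, 405, 504, 504]
r5 m[X15→φ3] = [4608, 5184, 4032, 4032]
r6 m[φ0→X11] = [4608, 3584, 4608, 3584]
r6 m[φ0→X2] = [27648, 27648, 32256, 32256]
r6 m[φ0→X15] = [72, 81, 63, 63]
r6 m[φ1→X11] = [6, 9, 5, 9]
r6 m[φ1→X12] = [4032, 4032, 2688, 3456]
r6 m[φ2→X0] = [4032, 4032, 3528, 3528]
r6 m[φ2→X15] = [64, 64, 64, 64]
r6 m[φ3→X15] = [5, 5, 8, 8]
r6 m[φ4→X0] = [8, 8, 6, 1]
r6 m[X11→φ0] = [6, 9, 5, 9]
r6 m[X11→φ1] = [4608, 3584, 4608, 3584]
r6 m[X2→φ0] = [1, 1, 1, 1]
r6 m[X0→φ2] = [8, 8, 6, 1]
r6 m[X0→φ4] = [4032, 4032, 3528, 3528]
r6 m[X12→φ1] = [1, 1, 1, 1]
r6 m[X15→φ0] = [320, 320, 512, 512]
r6 m[X15→φ2] = [360, 405, 504, 504]
r6 m[X15→φ3] = [4608, 5184, 4032, 4032]
r7 m[φ0→X11] = [4608, 3584, 4608, 3584]
r7 m[φ0→X2] = [27648, 27648, 32256, 32256]
r7 m[φ0→X15] = [72, 81, 63, 63]
r7 m[φ1→X11] = [6, 9, 5, 9]
r7 m[φ1→X12] = [32256, 32256, 21504, 27648]
r7 m[φ2→X0] = [4032, 4032, 3528, 3528]
r7 m[φ2→X15] = [64, 64, 64, 64]
r7 m[φ3→X15] = [5, 5, 8, 8]
r7 m[φ4→X0] = [8, 8, 6, 1]
r7 m[X11→φ0] = [6, 9, 5, 9]
r7 m[X11→φ1] = [4608, 3584, 4608, 3584]
r7 m[X2→φ0] = [1, 1, 1, 1]
r7 m[X0→φ2] = [8, 8, 6, 1]
r7 m[X0→φ4] = [4032, 4032, 3528, 3528]
r7 m[X12→φ1] = [1, 1, 1, 1]
r7 m[X15→φ0] = [320, 320, 512, 512]
r7 m[X15→φ2] = [360, 405, 504, 504]
r7 m[X15→φ3] = [4608, 5184, 4032, 4032]
r8 m[φ0→X11] = [4608, 3584, 4608, 3584]
r8 m[φ0→X2] = [27648, 27648, 32256, 32256]
r8 m[φ0→X15] = [72, 81, 63, 63]
r8 m[φ1→X11] = [6, 9, 5, 9]
r8 m[φ1→X12] = [32256, 32256, 21504, 27648]
r8 m[φ2→X0] = [4032, 4032, 3528, 3528]
r8 m[φ2→X15] = [64, 64, 64, 64]
r8 m[φ3→X15] = [5, 5, 8, 8]
r8 m[φ4→X0] = [8, 8, 6, 1]
r8 m[X11→φ0] = [6, 9, 5, 9]
r8 m[X11→φ1] = [4608, 3584, 4608, 3584]
r8 m[X2→φ0] = [1, 1, 1, 1]
r8 m[X0→φ2] = [8, 8, 6, 1]
r8 m[X0→φ4] = [4032, 4032, 3528, 3528]
r8 m[X12→φ1] = [1, 1, 1, 1]
r8 m[X15→φ0] = [320, 320, 512, 512]
r8 m[X15→φ2] = [360, 405, 504, 504]
r8 m[X15→φ3] = [4608, 5184, 4032, 4032]
fixed point reached at round 8
traceback from X11: (X11=1, X2=2, X0=0, X12=0, X15=3), score=32256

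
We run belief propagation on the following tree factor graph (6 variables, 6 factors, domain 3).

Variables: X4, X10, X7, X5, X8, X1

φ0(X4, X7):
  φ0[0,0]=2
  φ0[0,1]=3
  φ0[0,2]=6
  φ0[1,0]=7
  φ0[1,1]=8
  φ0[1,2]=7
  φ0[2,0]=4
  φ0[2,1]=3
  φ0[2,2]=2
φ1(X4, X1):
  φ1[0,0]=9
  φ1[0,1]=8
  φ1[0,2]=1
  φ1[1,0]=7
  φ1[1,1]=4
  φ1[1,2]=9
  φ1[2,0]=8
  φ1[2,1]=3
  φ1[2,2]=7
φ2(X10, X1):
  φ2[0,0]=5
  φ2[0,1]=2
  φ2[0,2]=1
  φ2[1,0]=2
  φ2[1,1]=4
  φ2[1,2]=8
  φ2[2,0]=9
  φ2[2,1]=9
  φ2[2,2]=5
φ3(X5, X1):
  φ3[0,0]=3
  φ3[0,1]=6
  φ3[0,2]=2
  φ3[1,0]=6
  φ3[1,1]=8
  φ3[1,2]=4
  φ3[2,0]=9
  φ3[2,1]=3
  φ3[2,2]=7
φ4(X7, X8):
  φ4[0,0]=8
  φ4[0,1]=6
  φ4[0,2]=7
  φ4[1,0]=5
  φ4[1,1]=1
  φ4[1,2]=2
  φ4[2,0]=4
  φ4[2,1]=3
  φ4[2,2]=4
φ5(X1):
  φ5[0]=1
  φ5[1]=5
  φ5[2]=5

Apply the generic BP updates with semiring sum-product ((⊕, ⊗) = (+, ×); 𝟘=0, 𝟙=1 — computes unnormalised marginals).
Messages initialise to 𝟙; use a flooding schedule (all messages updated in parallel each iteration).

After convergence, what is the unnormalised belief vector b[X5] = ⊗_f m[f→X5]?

init: all messages = 𝟙 over 3 values
r1 m[φ0→X4] = [11, 22, 9]
r1 m[φ0→X7] = [13, 14, 15]
r1 m[φ1→X4] = [18, 20, 18]
r1 m[φ1→X1] = [24, 15, 17]
r1 m[φ2→X10] = [8, 14, 23]
r1 m[φ2→X1] = [16, 15, 14]
r1 m[φ3→X5] = [11, 18, 19]
r1 m[φ3→X1] = [18, 17, 13]
r1 m[φ4→X7] = [21, 8, 11]
r1 m[φ4→X8] = [17, 10, 13]
r1 m[φ5→X1] = [1, 5, 5]
r1 m[X4→φ0] = [1, 1, 1]
r1 m[X4→φ1] = [1, 1, 1]
r1 m[X10→φ2] = [1, 1, 1]
r1 m[X7→φ0] = [1, 1, 1]
r1 m[X7→φ4] = [1, 1, 1]
r1 m[X5→φ3] = [1, 1, 1]
r1 m[X8→φ4] = [1, 1, 1]
r1 m[X1→φ1] = [1, 1, 1]
r1 m[X1→φ2] = [1, 1, 1]
r1 m[X1→φ3] = [1, 1, 1]
r1 m[X1→φ5] = [1, 1, 1]
r2 m[φ0→X4] = [11, 22, 9]
r2 m[φ0→X7] = [13, 14, 15]
r2 m[φ1→X4] = [18, 20, 18]
r2 m[φ1→X1] = [24, 15, 17]
r2 m[φ2→X10] = [8, 14, 23]
r2 m[φ2→X1] = [16, 15, 14]
r2 m[φ3→X5] = [11, 18, 19]
r2 m[φ3→X1] = [18, 17, 13]
r2 m[φ4→X7] = [21, 8, 11]
r2 m[φ4→X8] = [17, 10, 13]
r2 m[φ5→X1] = [1, 5, 5]
r2 m[X4→φ0] = [18, 20, 18]
r2 m[X4→φ1] = [11, 22, 9]
r2 m[X10→φ2] = [1, 1, 1]
r2 m[X7→φ0] = [21, 8, 11]
r2 m[X7→φ4] = [13, 14, 15]
r2 m[X5→φ3] = [1, 1, 1]
r2 m[X8→φ4] = [1, 1, 1]
r2 m[X1→φ1] = [288, 1275, 910]
r2 m[X1→φ2] = [432, 1275, 1105]
r2 m[X1→φ3] = [384, 1125, 1190]
r2 m[X1→φ5] = [6912, 3825, 3094]
r3 m[φ0→X4] = [132, 288, 130]
r3 m[φ0→X7] = [248, 268, 284]
r3 m[φ1→X4] = [13702, 15306, 12499]
r3 m[φ1→X1] = [325, 203, 272]
r3 m[φ2→X10] = [5815, 14804, 20888]
r3 m[φ2→X1] = [16, 15, 14]
r3 m[φ3→X5] = [10282, 16064, 15161]
r3 m[φ3→X1] = [18, 17, 13]
r3 m[φ4→X7] = [21, 8, 11]
r3 m[φ4→X8] = [234, 137, 179]
r3 m[φ5→X1] = [1, 5, 5]
r3 m[X4→φ0] = [18, 20, 18]
r3 m[X4→φ1] = [11, 22, 9]
r3 m[X10→φ2] = [1, 1, 1]
r3 m[X7→φ0] = [21, 8, 11]
r3 m[X7→φ4] = [13, 14, 15]
r3 m[X5→φ3] = [1, 1, 1]
r3 m[X8→φ4] = [1, 1, 1]
r3 m[X1→φ1] = [288, 1275, 910]
r3 m[X1→φ2] = [432, 1275, 1105]
r3 m[X1→φ3] = [384, 1125, 1190]
r3 m[X1→φ5] = [6912, 3825, 3094]
r4 m[φ0→X4] = [132, 288, 130]
r4 m[φ0→X7] = [248, 268, 284]
r4 m[φ1→X4] = [13702, 15306, 12499]
r4 m[φ1→X1] = [325, 203, 272]
r4 m[φ2→X10] = [5815, 14804, 20888]
r4 m[φ2→X1] = [16, 15, 14]
r4 m[φ3→X5] = [10282, 16064, 15161]
r4 m[φ3→X1] = [18, 17, 13]
r4 m[φ4→X7] = [21, 8, 11]
r4 m[φ4→X8] = [234, 137, 179]
r4 m[φ5→X1] = [1, 5, 5]
r4 m[X4→φ0] = [13702, 15306, 12499]
r4 m[X4→φ1] = [132, 288, 130]
r4 m[X10→φ2] = [1, 1, 1]
r4 m[X7→φ0] = [21, 8, 11]
r4 m[X7→φ4] = [248, 268, 284]
r4 m[X5→φ3] = [1, 1, 1]
r4 m[X8→φ4] = [1, 1, 1]
r4 m[X1→φ1] = [288, 1275, 910]
r4 m[X1→φ2] = [5850, 17255, 17680]
r4 m[X1→φ3] = [5200, 15225, 19040]
r4 m[X1→φ5] = [93600, 51765, 49504]
r5 m[φ0→X4] = [132, 288, 130]
r5 m[φ0→X7] = [184542, 201051, 214352]
r5 m[φ1→X4] = [13702, 15306, 12499]
r5 m[φ1→X1] = [4244, 2598, 3634]
r5 m[φ2→X10] = [81440, 222160, 296345]
r5 m[φ2→X1] = [16, 15, 14]
r5 m[φ3→X5] = [145030, 229160, 225755]
r5 m[φ3→X1] = [18, 17, 13]
r5 m[φ4→X7] = [21, 8, 11]
r5 m[φ4→X8] = [4460, 2608, 3408]
r5 m[φ5→X1] = [1, 5, 5]
r5 m[X4→φ0] = [13702, 15306, 12499]
r5 m[X4→φ1] = [132, 288, 130]
r5 m[X10→φ2] = [1, 1, 1]
r5 m[X7→φ0] = [21, 8, 11]
r5 m[X7→φ4] = [248, 268, 284]
r5 m[X5→φ3] = [1, 1, 1]
r5 m[X8→φ4] = [1, 1, 1]
r5 m[X1→φ1] = [288, 1275, 910]
r5 m[X1→φ2] = [5850, 17255, 17680]
r5 m[X1→φ3] = [5200, 15225, 19040]
r5 m[X1→φ5] = [93600, 51765, 49504]
r6 m[φ0→X4] = [132, 288, 130]
r6 m[φ0→X7] = [184542, 201051, 214352]
r6 m[φ1→X4] = [13702, 15306, 12499]
r6 m[φ1→X1] = [4244, 2598, 3634]
r6 m[φ2→X10] = [81440, 222160, 296345]
r6 m[φ2→X1] = [16, 15, 14]
r6 m[φ3→X5] = [145030, 229160, 225755]
r6 m[φ3→X1] = [18, 17, 13]
r6 m[φ4→X7] = [21, 8, 11]
r6 m[φ4→X8] = [4460, 2608, 3408]
r6 m[φ5→X1] = [1, 5, 5]
r6 m[X4→φ0] = [13702, 15306, 12499]
r6 m[X4→φ1] = [132, 288, 130]
r6 m[X10→φ2] = [1, 1, 1]
r6 m[X7→φ0] = [21, 8, 11]
r6 m[X7→φ4] = [184542, 201051, 214352]
r6 m[X5→φ3] = [1, 1, 1]
r6 m[X8→φ4] = [1, 1, 1]
r6 m[X1→φ1] = [288, 1275, 910]
r6 m[X1→φ2] = [76392, 220830, 236210]
r6 m[X1→φ3] = [67904, 194850, 254380]
r6 m[X1→φ5] = [1222272, 662490, 661388]
r7 m[φ0→X4] = [132, 288, 130]
r7 m[φ0→X7] = [184542, 201051, 214352]
r7 m[φ1→X4] = [13702, 15306, 12499]
r7 m[φ1→X1] = [4244, 2598, 3634]
r7 m[φ2→X10] = [1059830, 2925784, 3856048]
r7 m[φ2→X1] = [16, 15, 14]
r7 m[φ3→X5] = [1881572, 2983744, 2976346]
r7 m[φ3→X1] = [18, 17, 13]
r7 m[φ4→X7] = [21, 8, 11]
r7 m[φ4→X8] = [3338999, 1951359, 2551304]
r7 m[φ5→X1] = [1, 5, 5]
r7 m[X4→φ0] = [13702, 15306, 12499]
r7 m[X4→φ1] = [132, 288, 130]
r7 m[X10→φ2] = [1, 1, 1]
r7 m[X7→φ0] = [21, 8, 11]
r7 m[X7→φ4] = [184542, 201051, 214352]
r7 m[X5→φ3] = [1, 1, 1]
r7 m[X8→φ4] = [1, 1, 1]
r7 m[X1→φ1] = [288, 1275, 910]
r7 m[X1→φ2] = [76392, 220830, 236210]
r7 m[X1→φ3] = [67904, 194850, 254380]
r7 m[X1→φ5] = [1222272, 662490, 661388]
r8 m[φ0→X4] = [132, 288, 130]
r8 m[φ0→X7] = [184542, 201051, 214352]
r8 m[φ1→X4] = [13702, 15306, 12499]
r8 m[φ1→X1] = [4244, 2598, 3634]
r8 m[φ2→X10] = [1059830, 2925784, 3856048]
r8 m[φ2→X1] = [16, 15, 14]
r8 m[φ3→X5] = [1881572, 2983744, 2976346]
r8 m[φ3→X1] = [18, 17, 13]
r8 m[φ4→X7] = [21, 8, 11]
r8 m[φ4→X8] = [3338999, 1951359, 2551304]
r8 m[φ5→X1] = [1, 5, 5]
r8 m[X4→φ0] = [13702, 15306, 12499]
r8 m[X4→φ1] = [132, 288, 130]
r8 m[X10→φ2] = [1, 1, 1]
r8 m[X7→φ0] = [21, 8, 11]
r8 m[X7→φ4] = [184542, 201051, 214352]
r8 m[X5→φ3] = [1, 1, 1]
r8 m[X8→φ4] = [1, 1, 1]
r8 m[X1→φ1] = [288, 1275, 910]
r8 m[X1→φ2] = [76392, 220830, 236210]
r8 m[X1→φ3] = [67904, 194850, 254380]
r8 m[X1→φ5] = [1222272, 662490, 661388]
fixed point reached at round 8
b[X5] = ⊗ incoming = [1881572, 2983744, 2976346]

b[X5] = [1881572, 2983744, 2976346]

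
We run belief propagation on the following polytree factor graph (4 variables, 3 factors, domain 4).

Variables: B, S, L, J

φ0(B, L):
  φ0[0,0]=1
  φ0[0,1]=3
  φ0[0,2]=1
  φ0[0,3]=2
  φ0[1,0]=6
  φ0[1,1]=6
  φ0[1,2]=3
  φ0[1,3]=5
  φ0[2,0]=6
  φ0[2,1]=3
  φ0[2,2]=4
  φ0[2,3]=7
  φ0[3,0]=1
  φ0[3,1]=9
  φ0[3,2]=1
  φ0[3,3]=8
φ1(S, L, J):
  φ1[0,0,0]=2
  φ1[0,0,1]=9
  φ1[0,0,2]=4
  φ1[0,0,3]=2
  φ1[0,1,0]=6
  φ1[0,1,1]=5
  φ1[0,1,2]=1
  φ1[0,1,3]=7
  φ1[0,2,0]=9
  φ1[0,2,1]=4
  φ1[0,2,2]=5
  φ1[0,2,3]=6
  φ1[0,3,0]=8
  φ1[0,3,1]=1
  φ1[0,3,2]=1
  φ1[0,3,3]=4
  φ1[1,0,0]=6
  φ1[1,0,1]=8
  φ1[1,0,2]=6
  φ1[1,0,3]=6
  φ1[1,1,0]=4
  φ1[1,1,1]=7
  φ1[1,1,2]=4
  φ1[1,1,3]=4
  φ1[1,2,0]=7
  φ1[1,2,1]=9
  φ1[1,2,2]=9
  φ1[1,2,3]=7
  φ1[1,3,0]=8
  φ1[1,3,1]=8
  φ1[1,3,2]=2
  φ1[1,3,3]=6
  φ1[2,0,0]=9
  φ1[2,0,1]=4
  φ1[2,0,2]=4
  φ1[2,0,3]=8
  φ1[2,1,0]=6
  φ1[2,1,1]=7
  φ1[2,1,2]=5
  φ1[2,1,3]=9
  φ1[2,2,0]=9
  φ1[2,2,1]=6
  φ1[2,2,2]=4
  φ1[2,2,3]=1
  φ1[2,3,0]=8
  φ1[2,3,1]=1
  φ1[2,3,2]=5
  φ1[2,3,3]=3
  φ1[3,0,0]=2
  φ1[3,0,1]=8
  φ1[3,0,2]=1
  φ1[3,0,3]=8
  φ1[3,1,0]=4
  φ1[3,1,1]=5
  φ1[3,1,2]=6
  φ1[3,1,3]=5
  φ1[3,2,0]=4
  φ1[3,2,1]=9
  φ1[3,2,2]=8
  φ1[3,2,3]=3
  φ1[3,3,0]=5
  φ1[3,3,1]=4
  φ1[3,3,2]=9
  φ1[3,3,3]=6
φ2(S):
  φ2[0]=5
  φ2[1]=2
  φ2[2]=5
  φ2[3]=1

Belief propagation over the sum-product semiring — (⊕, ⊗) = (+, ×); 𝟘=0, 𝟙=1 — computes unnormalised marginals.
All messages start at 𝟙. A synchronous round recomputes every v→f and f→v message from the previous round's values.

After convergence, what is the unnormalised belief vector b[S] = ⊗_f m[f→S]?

init: all messages = 𝟙 over 4 values
r1 m[φ0→B] = [7, 20, 20, 19]
r1 m[φ0→L] = [14, 21, 9, 22]
r1 m[φ1→S] = [74, 101, 89, 87]
r1 m[φ1→L] = [87, 85, 100, 79]
r1 m[φ1→J] = [97, 95, 74, 85]
r1 m[φ2→S] = [5, 2, 5, 1]
r1 m[B→φ0] = [1, 1, 1, 1]
r1 m[S→φ1] = [1, 1, 1, 1]
r1 m[S→φ2] = [1, 1, 1, 1]
r1 m[L→φ0] = [1, 1, 1, 1]
r1 m[L→φ1] = [1, 1, 1, 1]
r1 m[J→φ1] = [1, 1, 1, 1]
r2 m[φ0→B] = [7, 20, 20, 19]
r2 m[φ0→L] = [14, 21, 9, 22]
r2 m[φ1→S] = [74, 101, 89, 87]
r2 m[φ1→L] = [87, 85, 100, 79]
r2 m[φ1→J] = [97, 95, 74, 85]
r2 m[φ2→S] = [5, 2, 5, 1]
r2 m[B→φ0] = [1, 1, 1, 1]
r2 m[S→φ1] = [5, 2, 5, 1]
r2 m[S→φ2] = [74, 101, 89, 87]
r2 m[L→φ0] = [87, 85, 100, 79]
r2 m[L→φ1] = [14, 21, 9, 22]
r2 m[J→φ1] = [1, 1, 1, 1]
r3 m[φ0→B] = [600, 1727, 1730, 1584]
r3 m[φ0→L] = [14, 21, 9, 22]
r3 m[φ1→S] = [1161, 1579, 1471, 1430]
r3 m[φ1→L] = [281, 288, 308, 227]
r3 m[φ1→J] = [5672, 4258, 3251, 4567]
r3 m[φ2→S] = [5, 2, 5, 1]
r3 m[B→φ0] = [1, 1, 1, 1]
r3 m[S→φ1] = [5, 2, 5, 1]
r3 m[S→φ2] = [74, 101, 89, 87]
r3 m[L→φ0] = [87, 85, 100, 79]
r3 m[L→φ1] = [14, 21, 9, 22]
r3 m[J→φ1] = [1, 1, 1, 1]
r4 m[φ0→B] = [600, 1727, 1730, 1584]
r4 m[φ0→L] = [14, 21, 9, 22]
r4 m[φ1→S] = [1161, 1579, 1471, 1430]
r4 m[φ1→L] = [281, 288, 308, 227]
r4 m[φ1→J] = [5672, 4258, 3251, 4567]
r4 m[φ2→S] = [5, 2, 5, 1]
r4 m[B→φ0] = [1, 1, 1, 1]
r4 m[S→φ1] = [5, 2, 5, 1]
r4 m[S→φ2] = [1161, 1579, 1471, 1430]
r4 m[L→φ0] = [281, 288, 308, 227]
r4 m[L→φ1] = [14, 21, 9, 22]
r4 m[J→φ1] = [1, 1, 1, 1]
r5 m[φ0→B] = [1907, 5473, 5371, 4997]
r5 m[φ0→L] = [14, 21, 9, 22]
r5 m[φ1→S] = [1161, 1579, 1471, 1430]
r5 m[φ1→L] = [281, 288, 308, 227]
r5 m[φ1→J] = [5672, 4258, 3251, 4567]
r5 m[φ2→S] = [5, 2, 5, 1]
r5 m[B→φ0] = [1, 1, 1, 1]
r5 m[S→φ1] = [5, 2, 5, 1]
r5 m[S→φ2] = [1161, 1579, 1471, 1430]
r5 m[L→φ0] = [281, 288, 308, 227]
r5 m[L→φ1] = [14, 21, 9, 22]
r5 m[J→φ1] = [1, 1, 1, 1]
r6 m[φ0→B] = [1907, 5473, 5371, 4997]
r6 m[φ0→L] = [14, 21, 9, 22]
r6 m[φ1→S] = [1161, 1579, 1471, 1430]
r6 m[φ1→L] = [281, 288, 308, 227]
r6 m[φ1→J] = [5672, 4258, 3251, 4567]
r6 m[φ2→S] = [5, 2, 5, 1]
r6 m[B→φ0] = [1, 1, 1, 1]
r6 m[S→φ1] = [5, 2, 5, 1]
r6 m[S→φ2] = [1161, 1579, 1471, 1430]
r6 m[L→φ0] = [281, 288, 308, 227]
r6 m[L→φ1] = [14, 21, 9, 22]
r6 m[J→φ1] = [1, 1, 1, 1]
fixed point reached at round 6
b[S] = ⊗ incoming = [5805, 3158, 7355, 1430]

b[S] = [5805, 3158, 7355, 1430]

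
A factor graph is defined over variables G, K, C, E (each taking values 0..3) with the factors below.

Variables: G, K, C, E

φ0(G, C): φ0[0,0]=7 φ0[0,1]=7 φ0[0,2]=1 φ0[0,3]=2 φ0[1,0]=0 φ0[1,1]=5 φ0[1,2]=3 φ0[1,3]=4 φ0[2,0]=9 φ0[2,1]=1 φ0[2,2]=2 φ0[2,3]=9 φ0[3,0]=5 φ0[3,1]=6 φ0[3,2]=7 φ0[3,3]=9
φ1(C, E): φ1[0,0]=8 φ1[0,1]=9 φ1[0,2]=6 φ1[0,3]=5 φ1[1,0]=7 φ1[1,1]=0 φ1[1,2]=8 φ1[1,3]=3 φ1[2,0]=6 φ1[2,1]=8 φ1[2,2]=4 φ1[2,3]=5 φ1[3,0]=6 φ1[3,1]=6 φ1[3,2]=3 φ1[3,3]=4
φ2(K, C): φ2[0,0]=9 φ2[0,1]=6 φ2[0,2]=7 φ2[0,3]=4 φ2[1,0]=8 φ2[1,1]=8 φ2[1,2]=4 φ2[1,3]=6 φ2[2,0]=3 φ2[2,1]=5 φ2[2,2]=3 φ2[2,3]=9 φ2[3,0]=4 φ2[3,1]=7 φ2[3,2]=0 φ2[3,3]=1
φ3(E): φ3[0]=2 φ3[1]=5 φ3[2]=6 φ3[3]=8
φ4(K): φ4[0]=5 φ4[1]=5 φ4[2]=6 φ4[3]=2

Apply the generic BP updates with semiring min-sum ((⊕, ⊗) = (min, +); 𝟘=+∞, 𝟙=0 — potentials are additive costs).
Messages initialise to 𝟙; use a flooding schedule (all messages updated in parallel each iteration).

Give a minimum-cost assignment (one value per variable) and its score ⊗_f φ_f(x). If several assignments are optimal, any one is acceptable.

init: all messages = 𝟙 over 4 values
r1 m[φ0→G] = [1, 0, 1, 5]
r1 m[φ0→C] = [0, 1, 1, 2]
r1 m[φ1→C] = [5, 0, 4, 3]
r1 m[φ1→E] = [6, 0, 3, 3]
r1 m[φ2→K] = [4, 4, 3, 0]
r1 m[φ2→C] = [3, 5, 0, 1]
r1 m[φ3→E] = [2, 5, 6, 8]
r1 m[φ4→K] = [5, 5, 6, 2]
r1 m[G→φ0] = [0, 0, 0, 0]
r1 m[K→φ2] = [0, 0, 0, 0]
r1 m[K→φ4] = [0, 0, 0, 0]
r1 m[C→φ0] = [0, 0, 0, 0]
r1 m[C→φ1] = [0, 0, 0, 0]
r1 m[C→φ2] = [0, 0, 0, 0]
r1 m[E→φ1] = [0, 0, 0, 0]
r1 m[E→φ3] = [0, 0, 0, 0]
r2 m[φ0→G] = [1, 0, 1, 5]
r2 m[φ0→C] = [0, 1, 1, 2]
r2 m[φ1→C] = [5, 0, 4, 3]
r2 m[φ1→E] = [6, 0, 3, 3]
r2 m[φ2→K] = [4, 4, 3, 0]
r2 m[φ2→C] = [3, 5, 0, 1]
r2 m[φ3→E] = [2, 5, 6, 8]
r2 m[φ4→K] = [5, 5, 6, 2]
r2 m[G→φ0] = [0, 0, 0, 0]
r2 m[K→φ2] = [5, 5, 6, 2]
r2 m[K→φ4] = [4, 4, 3, 0]
r2 m[C→φ0] = [8, 5, 4, 4]
r2 m[C→φ1] = [3, 6, 1, 3]
r2 m[C→φ2] = [5, 1, 5, 5]
r2 m[E→φ1] = [2, 5, 6, 8]
r2 m[E→φ3] = [6, 0, 3, 3]
r3 m[φ0→G] = [5, 7, 6, 11]
r3 m[φ0→C] = [0, 1, 1, 2]
r3 m[φ1→C] = [10, 5, 8, 8]
r3 m[φ1→E] = [7, 6, 5, 6]
r3 m[φ2→K] = [7, 9, 6, 5]
r3 m[φ2→C] = [6, 9, 2, 3]
r3 m[φ3→E] = [2, 5, 6, 8]
r3 m[φ4→K] = [5, 5, 6, 2]
r3 m[G→φ0] = [0, 0, 0, 0]
r3 m[K→φ2] = [5, 5, 6, 2]
r3 m[K→φ4] = [4, 4, 3, 0]
r3 m[C→φ0] = [8, 5, 4, 4]
r3 m[C→φ1] = [3, 6, 1, 3]
r3 m[C→φ2] = [5, 1, 5, 5]
r3 m[E→φ1] = [2, 5, 6, 8]
r3 m[E→φ3] = [6, 0, 3, 3]
r4 m[φ0→G] = [5, 7, 6, 11]
r4 m[φ0→C] = [0, 1, 1, 2]
r4 m[φ1→C] = [10, 5, 8, 8]
r4 m[φ1→E] = [7, 6, 5, 6]
r4 m[φ2→K] = [7, 9, 6, 5]
r4 m[φ2→C] = [6, 9, 2, 3]
r4 m[φ3→E] = [2, 5, 6, 8]
r4 m[φ4→K] = [5, 5, 6, 2]
r4 m[G→φ0] = [0, 0, 0, 0]
r4 m[K→φ2] = [5, 5, 6, 2]
r4 m[K→φ4] = [7, 9, 6, 5]
r4 m[C→φ0] = [16, 14, 10, 11]
r4 m[C→φ1] = [6, 10, 3, 5]
r4 m[C→φ2] = [10, 6, 9, 10]
r4 m[E→φ1] = [2, 5, 6, 8]
r4 m[E→φ3] = [7, 6, 5, 6]
r5 m[φ0→G] = [11, 13, 12, 17]
r5 m[φ0→C] = [0, 1, 1, 2]
r5 m[φ1→C] = [10, 5, 8, 8]
r5 m[φ1→E] = [9, 10, 7, 8]
r5 m[φ2→K] = [12, 13, 11, 9]
r5 m[φ2→C] = [6, 9, 2, 3]
r5 m[φ3→E] = [2, 5, 6, 8]
r5 m[φ4→K] = [5, 5, 6, 2]
r5 m[G→φ0] = [0, 0, 0, 0]
r5 m[K→φ2] = [5, 5, 6, 2]
r5 m[K→φ4] = [7, 9, 6, 5]
r5 m[C→φ0] = [16, 14, 10, 11]
r5 m[C→φ1] = [6, 10, 3, 5]
r5 m[C→φ2] = [10, 6, 9, 10]
r5 m[E→φ1] = [2, 5, 6, 8]
r5 m[E→φ3] = [7, 6, 5, 6]
r6 m[φ0→G] = [11, 13, 12, 17]
r6 m[φ0→C] = [0, 1, 1, 2]
r6 m[φ1→C] = [10, 5, 8, 8]
r6 m[φ1→E] = [9, 10, 7, 8]
r6 m[φ2→K] = [12, 13, 11, 9]
r6 m[φ2→C] = [6, 9, 2, 3]
r6 m[φ3→E] = [2, 5, 6, 8]
r6 m[φ4→K] = [5, 5, 6, 2]
r6 m[G→φ0] = [0, 0, 0, 0]
r6 m[K→φ2] = [5, 5, 6, 2]
r6 m[K→φ4] = [12, 13, 11, 9]
r6 m[C→φ0] = [16, 14, 10, 11]
r6 m[C→φ1] = [6, 10, 3, 5]
r6 m[C→φ2] = [10, 6, 9, 10]
r6 m[E→φ1] = [2, 5, 6, 8]
r6 m[E→φ3] = [9, 10, 7, 8]
r7 m[φ0→G] = [11, 13, 12, 17]
r7 m[φ0→C] = [0, 1, 1, 2]
r7 m[φ1→C] = [10, 5, 8, 8]
r7 m[φ1→E] = [9, 10, 7, 8]
r7 m[φ2→K] = [12, 13, 11, 9]
r7 m[φ2→C] = [6, 9, 2, 3]
r7 m[φ3→E] = [2, 5, 6, 8]
r7 m[φ4→K] = [5, 5, 6, 2]
r7 m[G→φ0] = [0, 0, 0, 0]
r7 m[K→φ2] = [5, 5, 6, 2]
r7 m[K→φ4] = [12, 13, 11, 9]
r7 m[C→φ0] = [16, 14, 10, 11]
r7 m[C→φ1] = [6, 10, 3, 5]
r7 m[C→φ2] = [10, 6, 9, 10]
r7 m[E→φ1] = [2, 5, 6, 8]
r7 m[E→φ3] = [9, 10, 7, 8]
fixed point reached at round 7
traceback from G: (G=0, K=3, C=2, E=0), score=11

assignment: (G=0, K=3, C=2, E=0); score = 11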